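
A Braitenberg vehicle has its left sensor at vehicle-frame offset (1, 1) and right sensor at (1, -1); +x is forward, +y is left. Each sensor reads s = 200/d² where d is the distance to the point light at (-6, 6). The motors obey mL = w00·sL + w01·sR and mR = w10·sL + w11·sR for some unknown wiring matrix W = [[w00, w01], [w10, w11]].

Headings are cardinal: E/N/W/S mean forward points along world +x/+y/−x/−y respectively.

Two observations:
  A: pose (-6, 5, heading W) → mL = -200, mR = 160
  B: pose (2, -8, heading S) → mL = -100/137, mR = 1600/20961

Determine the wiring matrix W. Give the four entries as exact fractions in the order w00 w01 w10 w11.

0 -1 -1 1

obs A: pose=(-6,5,W) → sL=40, sR=200, mL=-200, mR=160
obs B: pose=(2,-8,S) → sL=100/153, sR=100/137, mL=-100/137, mR=1600/20961
sensor matrix S = [[40, 200], [100/153, 100/137]]; det S = -2128000/20961
solve [mL_A; mL_B] = S·[w00; w01] and [mR_A; mR_B] = S·[w10; w11]:
  w00 = 0, w01 = -1, w10 = -1, w11 = 1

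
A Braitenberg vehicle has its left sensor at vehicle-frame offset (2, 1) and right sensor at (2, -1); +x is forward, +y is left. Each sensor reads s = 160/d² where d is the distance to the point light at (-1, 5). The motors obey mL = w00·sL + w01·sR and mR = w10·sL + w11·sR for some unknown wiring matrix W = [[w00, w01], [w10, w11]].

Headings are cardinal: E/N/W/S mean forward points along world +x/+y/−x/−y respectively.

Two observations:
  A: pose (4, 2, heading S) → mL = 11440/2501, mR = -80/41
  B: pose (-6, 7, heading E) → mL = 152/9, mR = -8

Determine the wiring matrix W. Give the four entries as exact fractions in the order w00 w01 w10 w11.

obs A: pose=(4,2,S) → sL=160/61, sR=160/41, mL=11440/2501, mR=-80/41
obs B: pose=(-6,7,E) → sL=80/9, sR=16, mL=152/9, mR=-8
sensor matrix S = [[160/61, 160/41], [80/9, 16]]; det S = 163840/22509
solve [mL_A; mL_B] = S·[w00; w01] and [mR_A; mR_B] = S·[w10; w11]:
  w00 = 1, w01 = 1/2, w10 = 0, w11 = -1/2

1 1/2 0 -1/2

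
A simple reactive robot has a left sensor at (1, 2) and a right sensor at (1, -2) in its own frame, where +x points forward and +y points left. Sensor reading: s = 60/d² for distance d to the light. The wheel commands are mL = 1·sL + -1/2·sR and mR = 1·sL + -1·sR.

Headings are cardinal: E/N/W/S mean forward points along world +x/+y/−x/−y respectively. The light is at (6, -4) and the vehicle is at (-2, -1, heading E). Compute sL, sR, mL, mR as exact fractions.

30/37 6/5 39/185 -72/185

left sensor world pos  = (-1, 1); dL² = 74
right sensor world pos = (-1, -3); dR² = 50
sL = 60/74 = 30/37
sR = 60/50 = 6/5
mL = 1·sL + -1/2·sR = 39/185
mR = 1·sL + -1·sR = -72/185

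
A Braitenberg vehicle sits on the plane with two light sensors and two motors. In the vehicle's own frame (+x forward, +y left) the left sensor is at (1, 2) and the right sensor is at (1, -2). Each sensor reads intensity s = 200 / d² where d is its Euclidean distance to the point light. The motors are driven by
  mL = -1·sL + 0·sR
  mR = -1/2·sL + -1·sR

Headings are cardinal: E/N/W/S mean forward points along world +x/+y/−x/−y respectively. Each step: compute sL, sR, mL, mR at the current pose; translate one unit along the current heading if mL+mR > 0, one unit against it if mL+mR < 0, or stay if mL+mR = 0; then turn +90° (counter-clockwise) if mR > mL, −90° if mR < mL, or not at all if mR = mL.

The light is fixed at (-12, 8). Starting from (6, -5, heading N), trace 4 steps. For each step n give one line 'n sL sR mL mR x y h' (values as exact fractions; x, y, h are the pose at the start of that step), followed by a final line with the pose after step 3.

n=0: pose=(6,-5,N); sL=1/2, sR=25/68; mL=-1/2, mR=-21/34; mL+mR=-19/17 → advance -1; mR−mL=-2/17 → turn -1·90°
n=1: pose=(6,-6,E); sL=40/101, sR=200/617; mL=-40/101, mR=-32540/62317; mL+mR=-57220/62317 → advance -1; mR−mL=-7860/62317 → turn -1·90°
n=2: pose=(5,-6,S); sL=100/293, sR=4/9; mL=-100/293, mR=-1622/2637; mL+mR=-2522/2637 → advance -1; mR−mL=-722/2637 → turn -1·90°
n=3: pose=(5,-5,W); sL=200/481, sR=200/377; mL=-200/481, mR=-10300/13949; mL+mR=-16100/13949 → advance -1; mR−mL=-4500/13949 → turn -1·90°

0 1/2 25/68 -1/2 -21/34 6 -5 N
1 40/101 200/617 -40/101 -32540/62317 6 -6 E
2 100/293 4/9 -100/293 -1622/2637 5 -6 S
3 200/481 200/377 -200/481 -10300/13949 5 -5 W
final 6 -5 N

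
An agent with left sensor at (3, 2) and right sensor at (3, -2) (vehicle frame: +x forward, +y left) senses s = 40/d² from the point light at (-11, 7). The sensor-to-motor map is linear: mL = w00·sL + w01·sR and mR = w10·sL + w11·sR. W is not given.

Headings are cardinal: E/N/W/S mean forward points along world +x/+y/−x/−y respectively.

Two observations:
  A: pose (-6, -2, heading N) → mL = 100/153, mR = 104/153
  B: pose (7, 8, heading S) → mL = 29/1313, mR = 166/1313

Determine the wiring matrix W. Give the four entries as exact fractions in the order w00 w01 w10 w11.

obs A: pose=(-6,-2,N) → sL=8/9, sR=8/17, mL=100/153, mR=104/153
obs B: pose=(7,8,S) → sL=10/101, sR=2/13, mL=29/1313, mR=166/1313
sensor matrix S = [[8/9, 8/17], [10/101, 2/13]]; det S = 18112/200889
solve [mL_A; mL_B] = S·[w00; w01] and [mR_A; mR_B] = S·[w10; w11]:
  w00 = 1, w01 = -1/2, w10 = 1/2, w11 = 1/2

1 -1/2 1/2 1/2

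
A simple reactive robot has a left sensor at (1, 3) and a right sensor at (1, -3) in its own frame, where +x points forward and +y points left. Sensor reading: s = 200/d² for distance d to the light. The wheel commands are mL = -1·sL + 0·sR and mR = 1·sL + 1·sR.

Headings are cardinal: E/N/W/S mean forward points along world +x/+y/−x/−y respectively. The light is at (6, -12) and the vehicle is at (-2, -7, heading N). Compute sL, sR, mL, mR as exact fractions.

200/157 200/61 -200/157 43600/9577

left sensor world pos  = (-5, -6); dL² = 157
right sensor world pos = (1, -6); dR² = 61
sL = 200/157 = 200/157
sR = 200/61 = 200/61
mL = -1·sL + 0·sR = -200/157
mR = 1·sL + 1·sR = 43600/9577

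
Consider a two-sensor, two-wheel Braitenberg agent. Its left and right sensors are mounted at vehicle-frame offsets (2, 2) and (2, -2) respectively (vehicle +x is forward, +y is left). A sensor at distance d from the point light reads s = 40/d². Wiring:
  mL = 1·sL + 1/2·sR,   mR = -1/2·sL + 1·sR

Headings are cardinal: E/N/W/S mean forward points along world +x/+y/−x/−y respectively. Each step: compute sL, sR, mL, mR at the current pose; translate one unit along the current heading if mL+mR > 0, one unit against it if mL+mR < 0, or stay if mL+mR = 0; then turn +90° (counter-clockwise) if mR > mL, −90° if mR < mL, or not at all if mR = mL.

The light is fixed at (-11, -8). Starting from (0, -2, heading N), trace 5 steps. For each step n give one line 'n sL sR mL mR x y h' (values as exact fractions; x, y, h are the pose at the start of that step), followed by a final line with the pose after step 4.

0 8/29 40/233 2444/6757 228/6757 0 -2 N
1 4/25 20/97 638/2425 306/2425 0 -1 E
2 40/221 8/25 1884/5525 1268/5525 1 -1 S
3 10/29 10/41 555/1189 85/1189 1 -2 W
4 8/29 40/233 2444/6757 228/6757 0 -2 N
final 0 -1 E

n=0: pose=(0,-2,N); sL=8/29, sR=40/233; mL=2444/6757, mR=228/6757; mL+mR=2672/6757 → advance +1; mR−mL=-2216/6757 → turn -1·90°
n=1: pose=(0,-1,E); sL=4/25, sR=20/97; mL=638/2425, mR=306/2425; mL+mR=944/2425 → advance +1; mR−mL=-332/2425 → turn -1·90°
n=2: pose=(1,-1,S); sL=40/221, sR=8/25; mL=1884/5525, mR=1268/5525; mL+mR=3152/5525 → advance +1; mR−mL=-616/5525 → turn -1·90°
n=3: pose=(1,-2,W); sL=10/29, sR=10/41; mL=555/1189, mR=85/1189; mL+mR=640/1189 → advance +1; mR−mL=-470/1189 → turn -1·90°
n=4: pose=(0,-2,N); sL=8/29, sR=40/233; mL=2444/6757, mR=228/6757; mL+mR=2672/6757 → advance +1; mR−mL=-2216/6757 → turn -1·90°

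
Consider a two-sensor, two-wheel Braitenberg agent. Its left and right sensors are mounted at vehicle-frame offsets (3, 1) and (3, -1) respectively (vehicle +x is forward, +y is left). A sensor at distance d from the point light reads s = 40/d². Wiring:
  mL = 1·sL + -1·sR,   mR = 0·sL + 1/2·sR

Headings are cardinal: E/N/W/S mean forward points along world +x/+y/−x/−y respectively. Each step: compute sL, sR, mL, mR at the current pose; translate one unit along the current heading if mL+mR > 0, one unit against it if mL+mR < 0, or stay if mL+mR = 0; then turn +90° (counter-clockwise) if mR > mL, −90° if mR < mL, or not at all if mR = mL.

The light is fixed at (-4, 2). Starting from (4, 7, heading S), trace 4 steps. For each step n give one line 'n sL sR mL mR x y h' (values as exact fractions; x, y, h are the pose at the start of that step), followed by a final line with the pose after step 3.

n=0: pose=(4,7,S); sL=8/17, sR=40/53; mL=-256/901, mR=20/53; mL+mR=84/901 → advance +1; mR−mL=596/901 → turn +1·90°
n=1: pose=(4,6,E); sL=20/73, sR=4/13; mL=-32/949, mR=2/13; mL+mR=114/949 → advance +1; mR−mL=178/949 → turn +1·90°
n=2: pose=(5,6,N); sL=40/113, sR=40/149; mL=1440/16837, mR=20/149; mL+mR=3700/16837 → advance +1; mR−mL=820/16837 → turn +1·90°
n=3: pose=(5,7,W); sL=10/13, sR=5/9; mL=25/117, mR=5/18; mL+mR=115/234 → advance +1; mR−mL=5/78 → turn +1·90°

0 8/17 40/53 -256/901 20/53 4 7 S
1 20/73 4/13 -32/949 2/13 4 6 E
2 40/113 40/149 1440/16837 20/149 5 6 N
3 10/13 5/9 25/117 5/18 5 7 W
final 4 7 S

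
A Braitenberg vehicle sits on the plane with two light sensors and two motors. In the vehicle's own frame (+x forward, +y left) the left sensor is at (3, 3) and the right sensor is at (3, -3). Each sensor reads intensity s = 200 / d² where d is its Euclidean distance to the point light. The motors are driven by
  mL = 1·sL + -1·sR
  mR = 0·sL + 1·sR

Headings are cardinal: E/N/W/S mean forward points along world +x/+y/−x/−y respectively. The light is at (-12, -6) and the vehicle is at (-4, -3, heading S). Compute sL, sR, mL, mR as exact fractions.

200/121 8 -768/121 8

left sensor world pos  = (-1, -6); dL² = 121
right sensor world pos = (-7, -6); dR² = 25
sL = 200/121 = 200/121
sR = 200/25 = 8
mL = 1·sL + -1·sR = -768/121
mR = 0·sL + 1·sR = 8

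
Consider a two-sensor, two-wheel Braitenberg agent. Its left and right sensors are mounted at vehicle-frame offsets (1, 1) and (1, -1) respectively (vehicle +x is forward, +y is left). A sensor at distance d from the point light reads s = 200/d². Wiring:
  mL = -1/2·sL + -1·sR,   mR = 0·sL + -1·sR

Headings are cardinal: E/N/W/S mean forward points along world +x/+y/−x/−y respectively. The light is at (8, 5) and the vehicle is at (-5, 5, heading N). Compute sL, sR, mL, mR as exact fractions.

200/197 40/29 -10780/5713 -40/29

left sensor world pos  = (-6, 6); dL² = 197
right sensor world pos = (-4, 6); dR² = 145
sL = 200/197 = 200/197
sR = 200/145 = 40/29
mL = -1/2·sL + -1·sR = -10780/5713
mR = 0·sL + -1·sR = -40/29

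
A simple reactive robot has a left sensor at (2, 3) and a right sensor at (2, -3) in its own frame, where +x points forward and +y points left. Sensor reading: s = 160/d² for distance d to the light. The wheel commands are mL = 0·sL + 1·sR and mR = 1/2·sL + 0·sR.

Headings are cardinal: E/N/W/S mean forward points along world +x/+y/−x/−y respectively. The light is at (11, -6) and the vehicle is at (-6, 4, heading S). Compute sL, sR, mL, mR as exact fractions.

8/13 10/29 10/29 4/13

left sensor world pos  = (-3, 2); dL² = 260
right sensor world pos = (-9, 2); dR² = 464
sL = 160/260 = 8/13
sR = 160/464 = 10/29
mL = 0·sL + 1·sR = 10/29
mR = 1/2·sL + 0·sR = 4/13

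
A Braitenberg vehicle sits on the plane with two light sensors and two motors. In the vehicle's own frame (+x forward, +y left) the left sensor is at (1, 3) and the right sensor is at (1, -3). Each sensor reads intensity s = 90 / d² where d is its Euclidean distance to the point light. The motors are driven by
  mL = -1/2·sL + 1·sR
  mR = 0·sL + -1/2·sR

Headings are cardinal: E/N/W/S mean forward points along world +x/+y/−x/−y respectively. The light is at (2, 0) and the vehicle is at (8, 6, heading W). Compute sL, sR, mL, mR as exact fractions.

left sensor world pos  = (7, 3); dL² = 34
right sensor world pos = (7, 9); dR² = 106
sL = 90/34 = 45/17
sR = 90/106 = 45/53
mL = -1/2·sL + 1·sR = -855/1802
mR = 0·sL + -1/2·sR = -45/106

45/17 45/53 -855/1802 -45/106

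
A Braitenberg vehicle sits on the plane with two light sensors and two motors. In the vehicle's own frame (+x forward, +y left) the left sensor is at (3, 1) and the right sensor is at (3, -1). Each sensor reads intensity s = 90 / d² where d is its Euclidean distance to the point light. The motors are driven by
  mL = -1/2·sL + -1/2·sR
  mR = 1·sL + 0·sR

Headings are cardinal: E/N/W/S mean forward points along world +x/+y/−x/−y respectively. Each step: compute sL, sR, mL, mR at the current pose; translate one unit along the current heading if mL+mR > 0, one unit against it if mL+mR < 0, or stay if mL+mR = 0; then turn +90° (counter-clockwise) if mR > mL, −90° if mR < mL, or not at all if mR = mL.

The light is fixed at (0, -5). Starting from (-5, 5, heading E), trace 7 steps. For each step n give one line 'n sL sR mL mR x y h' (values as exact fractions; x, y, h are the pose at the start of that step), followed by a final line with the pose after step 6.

n=0: pose=(-5,5,E); sL=18/25, sR=18/17; mL=-378/425, mR=18/25; mL+mR=-72/425 → advance -1; mR−mL=684/425 → turn +1·90°
n=1: pose=(-6,5,N); sL=45/109, sR=45/97; mL=-4635/10573, mR=45/109; mL+mR=-270/10573 → advance -1; mR−mL=9000/10573 → turn +1·90°
n=2: pose=(-6,4,W); sL=18/29, sR=90/181; mL=-2934/5249, mR=18/29; mL+mR=324/5249 → advance +1; mR−mL=6192/5249 → turn +1·90°
n=3: pose=(-7,4,S); sL=5/4, sR=9/10; mL=-43/40, mR=5/4; mL+mR=7/40 → advance +1; mR−mL=93/40 → turn +1·90°
n=4: pose=(-7,3,E); sL=90/97, sR=18/13; mL=-1458/1261, mR=90/97; mL+mR=-288/1261 → advance -1; mR−mL=2628/1261 → turn +1·90°
n=5: pose=(-8,3,N); sL=45/101, sR=9/17; mL=-837/1717, mR=45/101; mL+mR=-72/1717 → advance -1; mR−mL=1602/1717 → turn +1·90°
n=6: pose=(-8,2,W); sL=90/157, sR=18/37; mL=-3078/5809, mR=90/157; mL+mR=252/5809 → advance +1; mR−mL=6408/5809 → turn +1·90°

0 18/25 18/17 -378/425 18/25 -5 5 E
1 45/109 45/97 -4635/10573 45/109 -6 5 N
2 18/29 90/181 -2934/5249 18/29 -6 4 W
3 5/4 9/10 -43/40 5/4 -7 4 S
4 90/97 18/13 -1458/1261 90/97 -7 3 E
5 45/101 9/17 -837/1717 45/101 -8 3 N
6 90/157 18/37 -3078/5809 90/157 -8 2 W
final -9 2 S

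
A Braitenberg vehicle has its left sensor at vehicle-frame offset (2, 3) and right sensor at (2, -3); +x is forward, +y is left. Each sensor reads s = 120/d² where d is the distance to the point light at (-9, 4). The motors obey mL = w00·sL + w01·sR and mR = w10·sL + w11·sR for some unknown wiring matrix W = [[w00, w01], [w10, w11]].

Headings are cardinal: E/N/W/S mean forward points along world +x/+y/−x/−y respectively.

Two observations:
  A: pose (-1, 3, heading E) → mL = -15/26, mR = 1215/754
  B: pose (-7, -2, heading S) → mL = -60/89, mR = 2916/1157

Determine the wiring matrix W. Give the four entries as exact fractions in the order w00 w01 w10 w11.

-1/2 0 1/2 1

obs A: pose=(-1,3,E) → sL=15/13, sR=30/29, mL=-15/26, mR=1215/754
obs B: pose=(-7,-2,S) → sL=120/89, sR=24/13, mL=-60/89, mR=2916/1157
sensor matrix S = [[15/13, 30/29], [120/89, 24/13]]; det S = 320760/436189
solve [mL_A; mL_B] = S·[w00; w01] and [mR_A; mR_B] = S·[w10; w11]:
  w00 = -1/2, w01 = 0, w10 = 1/2, w11 = 1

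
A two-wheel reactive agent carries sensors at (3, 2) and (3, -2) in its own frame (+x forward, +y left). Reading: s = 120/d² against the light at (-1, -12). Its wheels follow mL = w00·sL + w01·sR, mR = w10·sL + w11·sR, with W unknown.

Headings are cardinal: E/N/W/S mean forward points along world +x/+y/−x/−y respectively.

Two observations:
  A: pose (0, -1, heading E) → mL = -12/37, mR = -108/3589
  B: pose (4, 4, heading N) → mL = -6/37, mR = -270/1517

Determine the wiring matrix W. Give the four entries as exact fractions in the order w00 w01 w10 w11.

obs A: pose=(0,-1,E) → sL=24/37, sR=120/97, mL=-12/37, mR=-108/3589
obs B: pose=(4,4,N) → sL=12/37, sR=12/41, mL=-6/37, mR=-270/1517
sensor matrix S = [[24/37, 120/97], [12/37, 12/41]]; det S = -31104/147149
solve [mL_A; mL_B] = S·[w00; w01] and [mR_A; mR_B] = S·[w10; w11]:
  w00 = -1/2, w01 = 0, w10 = -1, w11 = 1/2

-1/2 0 -1 1/2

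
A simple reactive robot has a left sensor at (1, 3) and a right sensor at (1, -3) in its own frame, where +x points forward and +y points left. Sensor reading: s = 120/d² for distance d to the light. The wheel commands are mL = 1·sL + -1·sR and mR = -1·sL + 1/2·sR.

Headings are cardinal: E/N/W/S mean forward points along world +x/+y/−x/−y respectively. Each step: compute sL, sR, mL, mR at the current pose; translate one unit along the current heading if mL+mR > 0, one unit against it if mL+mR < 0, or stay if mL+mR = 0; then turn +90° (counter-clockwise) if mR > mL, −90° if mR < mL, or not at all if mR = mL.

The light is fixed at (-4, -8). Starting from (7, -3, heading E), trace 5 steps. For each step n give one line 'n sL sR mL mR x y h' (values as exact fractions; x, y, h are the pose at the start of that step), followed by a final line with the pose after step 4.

0 15/26 30/37 -225/962 -165/962 7 -3 E
1 24/17 24/41 576/697 -780/697 6 -3 N
2 12/17 60/61 -288/1037 -222/1037 6 -4 E
3 120/61 120/169 12960/10309 -16620/10309 5 -4 N
4 15/17 6/5 -27/85 -24/85 5 -5 E
final 4 -5 N

n=0: pose=(7,-3,E); sL=15/26, sR=30/37; mL=-225/962, mR=-165/962; mL+mR=-15/37 → advance -1; mR−mL=30/481 → turn +1·90°
n=1: pose=(6,-3,N); sL=24/17, sR=24/41; mL=576/697, mR=-780/697; mL+mR=-12/41 → advance -1; mR−mL=-1356/697 → turn -1·90°
n=2: pose=(6,-4,E); sL=12/17, sR=60/61; mL=-288/1037, mR=-222/1037; mL+mR=-30/61 → advance -1; mR−mL=66/1037 → turn +1·90°
n=3: pose=(5,-4,N); sL=120/61, sR=120/169; mL=12960/10309, mR=-16620/10309; mL+mR=-60/169 → advance -1; mR−mL=-29580/10309 → turn -1·90°
n=4: pose=(5,-5,E); sL=15/17, sR=6/5; mL=-27/85, mR=-24/85; mL+mR=-3/5 → advance -1; mR−mL=3/85 → turn +1·90°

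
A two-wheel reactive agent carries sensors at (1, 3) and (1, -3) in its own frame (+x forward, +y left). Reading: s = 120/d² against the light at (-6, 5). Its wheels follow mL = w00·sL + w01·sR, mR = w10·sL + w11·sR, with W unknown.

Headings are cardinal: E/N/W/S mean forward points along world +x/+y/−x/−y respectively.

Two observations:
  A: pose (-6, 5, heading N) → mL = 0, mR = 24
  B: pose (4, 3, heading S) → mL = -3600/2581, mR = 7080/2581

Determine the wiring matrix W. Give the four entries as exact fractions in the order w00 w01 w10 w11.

1 -1 1 1

obs A: pose=(-6,5,N) → sL=12, sR=12, mL=0, mR=24
obs B: pose=(4,3,S) → sL=60/89, sR=60/29, mL=-3600/2581, mR=7080/2581
sensor matrix S = [[12, 12], [60/89, 60/29]]; det S = 43200/2581
solve [mL_A; mL_B] = S·[w00; w01] and [mR_A; mR_B] = S·[w10; w11]:
  w00 = 1, w01 = -1, w10 = 1, w11 = 1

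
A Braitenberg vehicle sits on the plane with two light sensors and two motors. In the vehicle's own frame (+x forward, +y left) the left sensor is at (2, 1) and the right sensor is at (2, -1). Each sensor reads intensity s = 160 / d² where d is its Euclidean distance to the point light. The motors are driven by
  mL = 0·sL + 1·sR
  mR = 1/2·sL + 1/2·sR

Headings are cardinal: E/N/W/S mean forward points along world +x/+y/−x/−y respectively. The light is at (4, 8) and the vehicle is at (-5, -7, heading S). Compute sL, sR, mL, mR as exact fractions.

left sensor world pos  = (-4, -9); dL² = 353
right sensor world pos = (-6, -9); dR² = 389
sL = 160/353 = 160/353
sR = 160/389 = 160/389
mL = 0·sL + 1·sR = 160/389
mR = 1/2·sL + 1/2·sR = 59360/137317

160/353 160/389 160/389 59360/137317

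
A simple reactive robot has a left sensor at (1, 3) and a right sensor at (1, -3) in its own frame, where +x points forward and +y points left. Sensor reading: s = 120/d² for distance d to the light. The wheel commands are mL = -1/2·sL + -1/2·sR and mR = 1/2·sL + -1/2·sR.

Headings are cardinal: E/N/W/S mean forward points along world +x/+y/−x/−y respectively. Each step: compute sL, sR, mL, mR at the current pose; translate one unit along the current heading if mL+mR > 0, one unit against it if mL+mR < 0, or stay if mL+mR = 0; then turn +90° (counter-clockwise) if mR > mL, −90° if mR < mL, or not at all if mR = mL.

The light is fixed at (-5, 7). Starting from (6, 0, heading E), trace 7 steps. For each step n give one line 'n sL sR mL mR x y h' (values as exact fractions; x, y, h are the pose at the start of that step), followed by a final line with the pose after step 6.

0 3/4 30/61 -303/488 63/488 6 0 E
1 24/17 24/41 -696/697 288/697 5 0 N
2 60/101 60/53 -4620/5353 -1440/5353 5 -1 W
3 120/277 24/29 -5064/8033 -1584/8033 6 -1 S
4 3/4 30/61 -303/488 63/488 6 0 E
5 24/17 24/41 -696/697 288/697 5 0 N
6 60/101 60/53 -4620/5353 -1440/5353 5 -1 W
final 6 -1 S

n=0: pose=(6,0,E); sL=3/4, sR=30/61; mL=-303/488, mR=63/488; mL+mR=-30/61 → advance -1; mR−mL=3/4 → turn +1·90°
n=1: pose=(5,0,N); sL=24/17, sR=24/41; mL=-696/697, mR=288/697; mL+mR=-24/41 → advance -1; mR−mL=24/17 → turn +1·90°
n=2: pose=(5,-1,W); sL=60/101, sR=60/53; mL=-4620/5353, mR=-1440/5353; mL+mR=-60/53 → advance -1; mR−mL=60/101 → turn +1·90°
n=3: pose=(6,-1,S); sL=120/277, sR=24/29; mL=-5064/8033, mR=-1584/8033; mL+mR=-24/29 → advance -1; mR−mL=120/277 → turn +1·90°
n=4: pose=(6,0,E); sL=3/4, sR=30/61; mL=-303/488, mR=63/488; mL+mR=-30/61 → advance -1; mR−mL=3/4 → turn +1·90°
n=5: pose=(5,0,N); sL=24/17, sR=24/41; mL=-696/697, mR=288/697; mL+mR=-24/41 → advance -1; mR−mL=24/17 → turn +1·90°
n=6: pose=(5,-1,W); sL=60/101, sR=60/53; mL=-4620/5353, mR=-1440/5353; mL+mR=-60/53 → advance -1; mR−mL=60/101 → turn +1·90°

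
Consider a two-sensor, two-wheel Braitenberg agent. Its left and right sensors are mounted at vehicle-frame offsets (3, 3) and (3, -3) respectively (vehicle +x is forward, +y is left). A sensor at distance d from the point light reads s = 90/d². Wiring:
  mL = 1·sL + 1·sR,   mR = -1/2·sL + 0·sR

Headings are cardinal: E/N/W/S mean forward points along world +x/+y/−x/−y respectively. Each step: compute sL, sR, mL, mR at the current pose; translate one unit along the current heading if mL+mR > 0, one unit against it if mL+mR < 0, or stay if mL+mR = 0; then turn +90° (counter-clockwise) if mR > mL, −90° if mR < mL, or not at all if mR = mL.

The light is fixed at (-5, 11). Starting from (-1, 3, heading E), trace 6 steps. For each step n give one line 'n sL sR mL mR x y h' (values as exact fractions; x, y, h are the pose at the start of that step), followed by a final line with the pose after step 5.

0 45/37 9/17 1098/629 -45/74 -1 3 E
1 18/37 18/25 1116/925 -9/37 0 3 S
2 45/74 9/4 423/148 -45/148 0 2 W
3 90/37 18/17 2196/629 -45/37 -1 2 N
4 45/37 9/17 1098/629 -45/74 -1 3 E
5 18/37 18/25 1116/925 -9/37 0 3 S
final 0 2 W

n=0: pose=(-1,3,E); sL=45/37, sR=9/17; mL=1098/629, mR=-45/74; mL+mR=1431/1258 → advance +1; mR−mL=-2961/1258 → turn -1·90°
n=1: pose=(0,3,S); sL=18/37, sR=18/25; mL=1116/925, mR=-9/37; mL+mR=891/925 → advance +1; mR−mL=-1341/925 → turn -1·90°
n=2: pose=(0,2,W); sL=45/74, sR=9/4; mL=423/148, mR=-45/148; mL+mR=189/74 → advance +1; mR−mL=-117/37 → turn -1·90°
n=3: pose=(-1,2,N); sL=90/37, sR=18/17; mL=2196/629, mR=-45/37; mL+mR=1431/629 → advance +1; mR−mL=-2961/629 → turn -1·90°
n=4: pose=(-1,3,E); sL=45/37, sR=9/17; mL=1098/629, mR=-45/74; mL+mR=1431/1258 → advance +1; mR−mL=-2961/1258 → turn -1·90°
n=5: pose=(0,3,S); sL=18/37, sR=18/25; mL=1116/925, mR=-9/37; mL+mR=891/925 → advance +1; mR−mL=-1341/925 → turn -1·90°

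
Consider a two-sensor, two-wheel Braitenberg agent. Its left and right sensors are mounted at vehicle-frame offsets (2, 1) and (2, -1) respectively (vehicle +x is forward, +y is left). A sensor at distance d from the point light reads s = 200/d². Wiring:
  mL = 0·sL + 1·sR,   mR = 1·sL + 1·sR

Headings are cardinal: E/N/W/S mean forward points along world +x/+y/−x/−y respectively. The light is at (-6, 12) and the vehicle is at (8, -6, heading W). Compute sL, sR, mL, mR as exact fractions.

left sensor world pos  = (6, -7); dL² = 505
right sensor world pos = (6, -5); dR² = 433
sL = 200/505 = 40/101
sR = 200/433 = 200/433
mL = 0·sL + 1·sR = 200/433
mR = 1·sL + 1·sR = 37520/43733

40/101 200/433 200/433 37520/43733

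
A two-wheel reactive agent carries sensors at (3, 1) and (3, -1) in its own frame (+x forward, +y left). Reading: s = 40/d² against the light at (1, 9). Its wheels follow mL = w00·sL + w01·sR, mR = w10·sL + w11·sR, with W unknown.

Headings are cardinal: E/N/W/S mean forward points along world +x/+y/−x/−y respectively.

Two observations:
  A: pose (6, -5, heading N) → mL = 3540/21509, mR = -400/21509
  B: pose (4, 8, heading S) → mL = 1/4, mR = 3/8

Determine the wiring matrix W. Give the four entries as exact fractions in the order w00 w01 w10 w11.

1 -1/2 -1/2 1/2

obs A: pose=(6,-5,N) → sL=40/137, sR=40/157, mL=3540/21509, mR=-400/21509
obs B: pose=(4,8,S) → sL=5/4, sR=2, mL=1/4, mR=3/8
sensor matrix S = [[40/137, 40/157], [5/4, 2]]; det S = 5710/21509
solve [mL_A; mL_B] = S·[w00; w01] and [mR_A; mR_B] = S·[w10; w11]:
  w00 = 1, w01 = -1/2, w10 = -1/2, w11 = 1/2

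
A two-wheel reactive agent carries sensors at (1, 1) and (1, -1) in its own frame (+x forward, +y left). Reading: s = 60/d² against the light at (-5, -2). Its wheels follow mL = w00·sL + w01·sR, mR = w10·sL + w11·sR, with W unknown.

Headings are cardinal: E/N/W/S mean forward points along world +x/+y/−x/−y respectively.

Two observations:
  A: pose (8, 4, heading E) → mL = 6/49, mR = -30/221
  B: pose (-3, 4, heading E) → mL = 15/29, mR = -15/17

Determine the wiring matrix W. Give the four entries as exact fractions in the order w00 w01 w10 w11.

1/2 0 0 -1/2

obs A: pose=(8,4,E) → sL=12/49, sR=60/221, mL=6/49, mR=-30/221
obs B: pose=(-3,4,E) → sL=30/29, sR=30/17, mL=15/29, mR=-15/17
sensor matrix S = [[12/49, 60/221], [30/29, 30/17]]; det S = 47520/314041
solve [mL_A; mL_B] = S·[w00; w01] and [mR_A; mR_B] = S·[w10; w11]:
  w00 = 1/2, w01 = 0, w10 = 0, w11 = -1/2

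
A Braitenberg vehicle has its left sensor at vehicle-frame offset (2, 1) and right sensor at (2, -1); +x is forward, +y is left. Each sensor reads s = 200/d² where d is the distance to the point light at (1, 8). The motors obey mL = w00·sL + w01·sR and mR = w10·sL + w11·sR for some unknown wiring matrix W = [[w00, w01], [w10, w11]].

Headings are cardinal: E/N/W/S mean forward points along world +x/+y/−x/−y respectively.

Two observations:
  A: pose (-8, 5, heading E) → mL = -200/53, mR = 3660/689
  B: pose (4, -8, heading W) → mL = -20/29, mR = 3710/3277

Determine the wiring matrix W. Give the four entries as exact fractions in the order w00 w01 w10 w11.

-1 0 1 1/2

obs A: pose=(-8,5,E) → sL=200/53, sR=40/13, mL=-200/53, mR=3660/689
obs B: pose=(4,-8,W) → sL=20/29, sR=100/113, mL=-20/29, mR=3710/3277
sensor matrix S = [[200/53, 40/13], [20/29, 100/113]]; det S = 2748800/2257853
solve [mL_A; mL_B] = S·[w00; w01] and [mR_A; mR_B] = S·[w10; w11]:
  w00 = -1, w01 = 0, w10 = 1, w11 = 1/2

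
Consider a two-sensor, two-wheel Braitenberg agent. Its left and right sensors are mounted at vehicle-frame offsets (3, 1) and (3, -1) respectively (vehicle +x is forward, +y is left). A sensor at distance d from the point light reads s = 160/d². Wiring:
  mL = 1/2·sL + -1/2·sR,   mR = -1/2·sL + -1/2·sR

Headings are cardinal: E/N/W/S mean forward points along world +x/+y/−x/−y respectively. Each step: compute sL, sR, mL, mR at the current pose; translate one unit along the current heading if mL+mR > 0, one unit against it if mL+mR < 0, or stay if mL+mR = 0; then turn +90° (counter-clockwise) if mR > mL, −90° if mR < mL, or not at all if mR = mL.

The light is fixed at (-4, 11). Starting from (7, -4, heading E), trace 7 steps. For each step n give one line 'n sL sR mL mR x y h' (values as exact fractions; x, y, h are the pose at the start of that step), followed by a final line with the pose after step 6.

n=0: pose=(7,-4,E); sL=20/49, sR=40/113; mL=150/5537, mR=-2110/5537; mL+mR=-40/113 → advance -1; mR−mL=-20/49 → turn -1·90°
n=1: pose=(6,-4,S); sL=32/89, sR=32/81; mL=-128/7209, mR=-2720/7209; mL+mR=-32/81 → advance -1; mR−mL=-32/89 → turn -1·90°
n=2: pose=(6,-3,W); sL=80/137, sR=80/109; mL=-1120/14933, mR=-9840/14933; mL+mR=-80/109 → advance -1; mR−mL=-80/137 → turn -1·90°
n=3: pose=(7,-3,N); sL=160/221, sR=32/53; mL=704/11713, mR=-7776/11713; mL+mR=-32/53 → advance -1; mR−mL=-160/221 → turn -1·90°
n=4: pose=(7,-4,E); sL=20/49, sR=40/113; mL=150/5537, mR=-2110/5537; mL+mR=-40/113 → advance -1; mR−mL=-20/49 → turn -1·90°
n=5: pose=(6,-4,S); sL=32/89, sR=32/81; mL=-128/7209, mR=-2720/7209; mL+mR=-32/81 → advance -1; mR−mL=-32/89 → turn -1·90°
n=6: pose=(6,-3,W); sL=80/137, sR=80/109; mL=-1120/14933, mR=-9840/14933; mL+mR=-80/109 → advance -1; mR−mL=-80/137 → turn -1·90°

0 20/49 40/113 150/5537 -2110/5537 7 -4 E
1 32/89 32/81 -128/7209 -2720/7209 6 -4 S
2 80/137 80/109 -1120/14933 -9840/14933 6 -3 W
3 160/221 32/53 704/11713 -7776/11713 7 -3 N
4 20/49 40/113 150/5537 -2110/5537 7 -4 E
5 32/89 32/81 -128/7209 -2720/7209 6 -4 S
6 80/137 80/109 -1120/14933 -9840/14933 6 -3 W
final 7 -3 N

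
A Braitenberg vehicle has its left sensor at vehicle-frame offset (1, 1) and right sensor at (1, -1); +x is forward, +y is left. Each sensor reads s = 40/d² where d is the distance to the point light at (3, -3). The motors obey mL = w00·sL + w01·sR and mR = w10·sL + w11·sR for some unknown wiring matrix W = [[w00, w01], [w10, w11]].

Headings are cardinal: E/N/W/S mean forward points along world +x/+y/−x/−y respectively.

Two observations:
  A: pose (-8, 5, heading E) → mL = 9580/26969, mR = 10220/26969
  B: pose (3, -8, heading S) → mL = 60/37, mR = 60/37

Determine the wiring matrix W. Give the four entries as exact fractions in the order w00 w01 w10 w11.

1 1/2 1/2 1

obs A: pose=(-8,5,E) → sL=40/181, sR=40/149, mL=9580/26969, mR=10220/26969
obs B: pose=(3,-8,S) → sL=40/37, sR=40/37, mL=60/37, mR=60/37
sensor matrix S = [[40/181, 40/149], [40/37, 40/37]]; det S = -51200/997853
solve [mL_A; mL_B] = S·[w00; w01] and [mR_A; mR_B] = S·[w10; w11]:
  w00 = 1, w01 = 1/2, w10 = 1/2, w11 = 1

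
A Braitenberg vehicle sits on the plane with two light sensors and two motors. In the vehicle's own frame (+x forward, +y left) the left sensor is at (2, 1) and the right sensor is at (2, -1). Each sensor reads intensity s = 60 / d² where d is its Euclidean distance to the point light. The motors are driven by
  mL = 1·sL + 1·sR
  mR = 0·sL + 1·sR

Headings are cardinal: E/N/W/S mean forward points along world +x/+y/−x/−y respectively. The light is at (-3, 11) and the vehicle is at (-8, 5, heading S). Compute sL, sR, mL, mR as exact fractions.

3/4 3/5 27/20 3/5

left sensor world pos  = (-7, 3); dL² = 80
right sensor world pos = (-9, 3); dR² = 100
sL = 60/80 = 3/4
sR = 60/100 = 3/5
mL = 1·sL + 1·sR = 27/20
mR = 0·sL + 1·sR = 3/5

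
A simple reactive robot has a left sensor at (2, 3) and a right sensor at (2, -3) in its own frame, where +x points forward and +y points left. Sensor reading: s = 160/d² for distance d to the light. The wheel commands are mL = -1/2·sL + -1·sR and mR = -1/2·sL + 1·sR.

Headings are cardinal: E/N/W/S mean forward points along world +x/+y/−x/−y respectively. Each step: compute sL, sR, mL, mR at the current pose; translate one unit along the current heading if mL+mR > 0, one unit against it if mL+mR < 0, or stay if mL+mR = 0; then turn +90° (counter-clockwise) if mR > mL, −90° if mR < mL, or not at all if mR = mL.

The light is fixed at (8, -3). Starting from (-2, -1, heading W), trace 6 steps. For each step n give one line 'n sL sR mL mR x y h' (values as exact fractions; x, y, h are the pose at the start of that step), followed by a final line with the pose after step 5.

n=0: pose=(-2,-1,W); sL=32/29, sR=160/169; mL=-7344/4901, mR=1936/4901; mL+mR=-32/29 → advance -1; mR−mL=320/169 → turn +1·90°
n=1: pose=(-1,-1,S); sL=40/9, sR=10/9; mL=-10/3, mR=-10/9; mL+mR=-40/9 → advance -1; mR−mL=20/9 → turn +1·90°
n=2: pose=(-1,0,E); sL=32/17, sR=160/49; mL=-3504/833, mR=1936/833; mL+mR=-32/17 → advance -1; mR−mL=320/49 → turn +1·90°
n=3: pose=(-2,0,N); sL=80/97, sR=80/37; mL=-9240/3589, mR=6280/3589; mL+mR=-80/97 → advance -1; mR−mL=160/37 → turn +1·90°
n=4: pose=(-2,-1,W); sL=32/29, sR=160/169; mL=-7344/4901, mR=1936/4901; mL+mR=-32/29 → advance -1; mR−mL=320/169 → turn +1·90°
n=5: pose=(-1,-1,S); sL=40/9, sR=10/9; mL=-10/3, mR=-10/9; mL+mR=-40/9 → advance -1; mR−mL=20/9 → turn +1·90°

0 32/29 160/169 -7344/4901 1936/4901 -2 -1 W
1 40/9 10/9 -10/3 -10/9 -1 -1 S
2 32/17 160/49 -3504/833 1936/833 -1 0 E
3 80/97 80/37 -9240/3589 6280/3589 -2 0 N
4 32/29 160/169 -7344/4901 1936/4901 -2 -1 W
5 40/9 10/9 -10/3 -10/9 -1 -1 S
final -1 0 E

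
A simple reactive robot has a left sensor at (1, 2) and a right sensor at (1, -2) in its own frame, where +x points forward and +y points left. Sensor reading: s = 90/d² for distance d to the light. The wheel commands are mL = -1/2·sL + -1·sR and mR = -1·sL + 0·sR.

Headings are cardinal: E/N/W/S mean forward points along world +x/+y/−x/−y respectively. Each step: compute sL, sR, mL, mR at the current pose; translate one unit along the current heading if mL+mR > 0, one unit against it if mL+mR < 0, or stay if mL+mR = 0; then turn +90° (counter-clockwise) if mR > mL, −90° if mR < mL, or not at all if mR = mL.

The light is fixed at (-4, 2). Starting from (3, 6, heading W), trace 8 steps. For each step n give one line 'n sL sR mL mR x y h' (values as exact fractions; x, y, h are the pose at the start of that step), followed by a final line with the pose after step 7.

0 9/4 5/4 -19/8 -9/4 3 6 W
1 90/109 2 -263/109 -90/109 4 6 S
2 9/13 1 -35/26 -9/13 4 7 E
3 90/61 10/13 -1195/793 -90/61 3 7 N
4 9/4 5/4 -19/8 -9/4 3 6 W
5 90/109 2 -263/109 -90/109 4 6 S
6 9/13 1 -35/26 -9/13 4 7 E
7 90/61 10/13 -1195/793 -90/61 3 7 N
final 3 6 W

n=0: pose=(3,6,W); sL=9/4, sR=5/4; mL=-19/8, mR=-9/4; mL+mR=-37/8 → advance -1; mR−mL=1/8 → turn +1·90°
n=1: pose=(4,6,S); sL=90/109, sR=2; mL=-263/109, mR=-90/109; mL+mR=-353/109 → advance -1; mR−mL=173/109 → turn +1·90°
n=2: pose=(4,7,E); sL=9/13, sR=1; mL=-35/26, mR=-9/13; mL+mR=-53/26 → advance -1; mR−mL=17/26 → turn +1·90°
n=3: pose=(3,7,N); sL=90/61, sR=10/13; mL=-1195/793, mR=-90/61; mL+mR=-2365/793 → advance -1; mR−mL=25/793 → turn +1·90°
n=4: pose=(3,6,W); sL=9/4, sR=5/4; mL=-19/8, mR=-9/4; mL+mR=-37/8 → advance -1; mR−mL=1/8 → turn +1·90°
n=5: pose=(4,6,S); sL=90/109, sR=2; mL=-263/109, mR=-90/109; mL+mR=-353/109 → advance -1; mR−mL=173/109 → turn +1·90°
n=6: pose=(4,7,E); sL=9/13, sR=1; mL=-35/26, mR=-9/13; mL+mR=-53/26 → advance -1; mR−mL=17/26 → turn +1·90°
n=7: pose=(3,7,N); sL=90/61, sR=10/13; mL=-1195/793, mR=-90/61; mL+mR=-2365/793 → advance -1; mR−mL=25/793 → turn +1·90°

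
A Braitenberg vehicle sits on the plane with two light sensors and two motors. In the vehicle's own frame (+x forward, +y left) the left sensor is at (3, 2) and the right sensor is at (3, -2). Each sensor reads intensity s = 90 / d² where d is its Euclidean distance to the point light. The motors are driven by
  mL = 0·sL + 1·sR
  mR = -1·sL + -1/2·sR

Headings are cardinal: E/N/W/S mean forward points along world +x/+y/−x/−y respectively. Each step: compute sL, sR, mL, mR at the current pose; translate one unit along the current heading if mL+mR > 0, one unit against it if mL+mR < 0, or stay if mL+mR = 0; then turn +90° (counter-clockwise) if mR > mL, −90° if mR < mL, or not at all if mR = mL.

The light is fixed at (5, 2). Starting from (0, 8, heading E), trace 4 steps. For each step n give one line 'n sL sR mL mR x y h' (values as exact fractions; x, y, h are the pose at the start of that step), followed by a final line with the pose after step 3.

n=0: pose=(0,8,E); sL=45/34, sR=9/2; mL=9/2, mR=-243/68; mL+mR=63/68 → advance +1; mR−mL=-549/68 → turn -1·90°
n=1: pose=(1,8,S); sL=90/13, sR=2; mL=2, mR=-103/13; mL+mR=-77/13 → advance -1; mR−mL=-129/13 → turn -1·90°
n=2: pose=(1,9,W); sL=45/37, sR=9/13; mL=9/13, mR=-1503/962; mL+mR=-837/962 → advance -1; mR−mL=-2169/962 → turn -1·90°
n=3: pose=(2,9,N); sL=18/25, sR=90/101; mL=90/101, mR=-2943/2525; mL+mR=-693/2525 → advance -1; mR−mL=-5193/2525 → turn -1·90°

0 45/34 9/2 9/2 -243/68 0 8 E
1 90/13 2 2 -103/13 1 8 S
2 45/37 9/13 9/13 -1503/962 1 9 W
3 18/25 90/101 90/101 -2943/2525 2 9 N
final 2 8 E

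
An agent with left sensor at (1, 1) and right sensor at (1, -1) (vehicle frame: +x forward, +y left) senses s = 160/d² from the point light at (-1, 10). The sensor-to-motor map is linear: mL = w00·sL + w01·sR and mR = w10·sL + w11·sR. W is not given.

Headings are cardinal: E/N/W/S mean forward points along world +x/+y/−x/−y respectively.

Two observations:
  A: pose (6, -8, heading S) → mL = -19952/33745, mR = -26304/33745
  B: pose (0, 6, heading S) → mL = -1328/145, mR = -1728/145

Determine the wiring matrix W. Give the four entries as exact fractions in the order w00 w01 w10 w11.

obs A: pose=(6,-8,S) → sL=32/85, sR=160/397, mL=-19952/33745, mR=-26304/33745
obs B: pose=(0,6,S) → sL=160/29, sR=32/5, mL=-1328/145, mR=-1728/145
sensor matrix S = [[32/85, 160/397], [160/29, 32/5]]; det S = 909312/4893025
solve [mL_A; mL_B] = S·[w00; w01] and [mR_A; mR_B] = S·[w10; w11]:
  w00 = -1/2, w01 = -1, w10 = -1, w11 = -1

-1/2 -1 -1 -1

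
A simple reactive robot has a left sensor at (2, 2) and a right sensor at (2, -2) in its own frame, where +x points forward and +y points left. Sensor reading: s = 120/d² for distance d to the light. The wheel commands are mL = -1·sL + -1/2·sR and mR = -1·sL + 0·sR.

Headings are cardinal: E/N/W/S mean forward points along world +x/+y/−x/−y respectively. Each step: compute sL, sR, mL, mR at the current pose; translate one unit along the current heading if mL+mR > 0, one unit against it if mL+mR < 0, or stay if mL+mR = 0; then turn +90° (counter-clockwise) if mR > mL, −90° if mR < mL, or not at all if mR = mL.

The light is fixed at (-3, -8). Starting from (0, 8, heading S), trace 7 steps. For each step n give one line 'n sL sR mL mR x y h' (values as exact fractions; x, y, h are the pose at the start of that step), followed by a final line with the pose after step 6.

n=0: pose=(0,8,S); sL=120/221, sR=120/197; mL=-36900/43537, mR=-120/221; mL+mR=-60540/43537 → advance -1; mR−mL=60/197 → turn +1·90°
n=1: pose=(0,9,E); sL=60/193, sR=12/25; mL=-2658/4825, mR=-60/193; mL+mR=-4158/4825 → advance -1; mR−mL=6/25 → turn +1·90°
n=2: pose=(-1,9,N); sL=120/361, sR=120/377; mL=-66900/136097, mR=-120/361; mL+mR=-112140/136097 → advance -1; mR−mL=60/377 → turn +1·90°
n=3: pose=(-1,8,W); sL=30/49, sR=10/27; mL=-1055/1323, mR=-30/49; mL+mR=-1865/1323 → advance -1; mR−mL=5/27 → turn +1·90°
n=4: pose=(0,8,S); sL=120/221, sR=120/197; mL=-36900/43537, mR=-120/221; mL+mR=-60540/43537 → advance -1; mR−mL=60/197 → turn +1·90°
n=5: pose=(0,9,E); sL=60/193, sR=12/25; mL=-2658/4825, mR=-60/193; mL+mR=-4158/4825 → advance -1; mR−mL=6/25 → turn +1·90°
n=6: pose=(-1,9,N); sL=120/361, sR=120/377; mL=-66900/136097, mR=-120/361; mL+mR=-112140/136097 → advance -1; mR−mL=60/377 → turn +1·90°

0 120/221 120/197 -36900/43537 -120/221 0 8 S
1 60/193 12/25 -2658/4825 -60/193 0 9 E
2 120/361 120/377 -66900/136097 -120/361 -1 9 N
3 30/49 10/27 -1055/1323 -30/49 -1 8 W
4 120/221 120/197 -36900/43537 -120/221 0 8 S
5 60/193 12/25 -2658/4825 -60/193 0 9 E
6 120/361 120/377 -66900/136097 -120/361 -1 9 N
final -1 8 W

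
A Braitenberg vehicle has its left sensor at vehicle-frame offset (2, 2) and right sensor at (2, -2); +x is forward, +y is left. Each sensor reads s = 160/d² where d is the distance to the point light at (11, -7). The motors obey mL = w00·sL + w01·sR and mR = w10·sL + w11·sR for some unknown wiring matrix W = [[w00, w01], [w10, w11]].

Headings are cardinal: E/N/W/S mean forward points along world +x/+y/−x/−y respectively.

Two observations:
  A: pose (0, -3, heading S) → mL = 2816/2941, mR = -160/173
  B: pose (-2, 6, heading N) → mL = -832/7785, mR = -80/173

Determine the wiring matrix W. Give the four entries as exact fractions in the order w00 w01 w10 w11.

1 -1 0 -1

obs A: pose=(0,-3,S) → sL=32/17, sR=160/173, mL=2816/2941, mR=-160/173
obs B: pose=(-2,6,N) → sL=16/45, sR=80/173, mL=-832/7785, mR=-80/173
sensor matrix S = [[32/17, 160/173], [16/45, 80/173]]; det S = 14336/26469
solve [mL_A; mL_B] = S·[w00; w01] and [mR_A; mR_B] = S·[w10; w11]:
  w00 = 1, w01 = -1, w10 = 0, w11 = -1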